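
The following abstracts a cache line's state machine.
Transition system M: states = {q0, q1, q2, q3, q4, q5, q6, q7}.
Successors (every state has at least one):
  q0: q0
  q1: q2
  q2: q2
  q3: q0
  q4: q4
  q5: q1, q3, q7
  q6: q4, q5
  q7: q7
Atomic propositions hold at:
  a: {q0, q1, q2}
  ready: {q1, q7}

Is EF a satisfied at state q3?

EF a: least fixpoint, start Z0 = {q0, q1, q2}, add states with some successor in Z. Z1 = {q0, q1, q2, q3, q5}; Z2 = {q0, q1, q2, q3, q5, q6}; fixed.
Sat(EF a) = {q0, q1, q2, q3, q5, q6}
q3 ∈ Sat(EF a) = {q0, q1, q2, q3, q5, q6}, so the formula holds at q3.

Yes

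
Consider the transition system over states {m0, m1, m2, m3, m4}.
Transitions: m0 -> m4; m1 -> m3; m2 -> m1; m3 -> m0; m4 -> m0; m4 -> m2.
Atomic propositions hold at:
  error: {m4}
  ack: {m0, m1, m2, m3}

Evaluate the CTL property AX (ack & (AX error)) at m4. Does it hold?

Sat(AX error) = {s : every successor in {m4}} = {m0}
Sat(ack & (AX error)) = {m0}
Sat(AX (ack & (AX error))) = {s : every successor in {m0}} = {m3}
m4 ∉ Sat(AX (ack & (AX error))) = {m3}, so the formula does not hold at m4.

No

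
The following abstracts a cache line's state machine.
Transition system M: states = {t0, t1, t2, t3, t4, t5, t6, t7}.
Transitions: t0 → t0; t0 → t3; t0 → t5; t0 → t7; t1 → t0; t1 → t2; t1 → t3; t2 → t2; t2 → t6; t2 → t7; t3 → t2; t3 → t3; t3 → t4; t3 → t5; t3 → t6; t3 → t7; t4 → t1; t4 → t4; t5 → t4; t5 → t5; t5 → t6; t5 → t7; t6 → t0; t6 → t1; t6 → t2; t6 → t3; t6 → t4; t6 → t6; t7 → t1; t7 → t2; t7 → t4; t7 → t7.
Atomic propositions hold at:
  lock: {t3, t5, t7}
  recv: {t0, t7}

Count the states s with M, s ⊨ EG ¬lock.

Sat(¬lock) = {t0, t1, t2, t4, t6}
EG ¬lock: greatest fixpoint, start Z0 = {t0, t1, t2, t4, t6}, keep only states in Sat with some successor in Z. Already a fixed point.
Sat(EG ¬lock) = {t0, t1, t2, t4, t6}
|Sat(EG ¬lock)| = |{t0, t1, t2, t4, t6}| = 5.

5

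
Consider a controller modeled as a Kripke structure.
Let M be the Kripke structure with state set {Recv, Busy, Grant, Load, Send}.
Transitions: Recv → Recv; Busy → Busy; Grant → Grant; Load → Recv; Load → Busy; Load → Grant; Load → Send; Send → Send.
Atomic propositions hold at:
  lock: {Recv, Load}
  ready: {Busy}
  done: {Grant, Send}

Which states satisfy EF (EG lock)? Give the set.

{Recv, Load}

EG lock: greatest fixpoint, start Z0 = {Recv, Load}, keep only states in Sat with some successor in Z. Already a fixed point.
Sat(EG lock) = {Recv, Load}
EF (EG lock): least fixpoint, start Z0 = {Recv, Load}, add states with some successor in Z. Already a fixed point.
Sat(EF (EG lock)) = {Recv, Load}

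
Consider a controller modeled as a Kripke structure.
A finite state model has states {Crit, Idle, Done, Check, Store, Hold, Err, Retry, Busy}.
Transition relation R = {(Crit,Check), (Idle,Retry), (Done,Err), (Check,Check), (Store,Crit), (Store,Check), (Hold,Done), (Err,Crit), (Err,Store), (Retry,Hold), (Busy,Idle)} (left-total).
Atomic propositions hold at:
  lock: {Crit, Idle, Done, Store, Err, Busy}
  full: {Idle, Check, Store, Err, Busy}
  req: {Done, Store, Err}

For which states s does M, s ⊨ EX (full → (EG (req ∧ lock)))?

{Idle, Store, Hold, Err, Retry}

Sat(req ∧ lock) = {Done, Store, Err}
EG (req ∧ lock): greatest fixpoint, start Z0 = {Done, Store, Err}, keep only states in Sat with some successor in Z. Z1 = {Done, Err}; Z2 = {Done}; Z3 = ∅; fixed.
Sat(EG (req ∧ lock)) = ∅
Sat(full → (EG (req ∧ lock))) = {Crit, Done, Hold, Retry}
Sat(EX (full → (EG (req ∧ lock)))) = {s : some successor in {Crit, Done, Hold, Retry}} = {Idle, Store, Hold, Err, Retry}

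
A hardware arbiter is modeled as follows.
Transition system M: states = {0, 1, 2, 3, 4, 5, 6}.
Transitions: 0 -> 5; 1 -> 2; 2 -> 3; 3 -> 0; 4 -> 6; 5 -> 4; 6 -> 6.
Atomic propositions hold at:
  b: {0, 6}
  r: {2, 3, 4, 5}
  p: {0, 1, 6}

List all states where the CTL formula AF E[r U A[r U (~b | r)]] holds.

Sat(~b) = {1, 2, 3, 4, 5}
Sat(~b | r) = {1, 2, 3, 4, 5}
A[r U (~b | r)]: least fixpoint, start Z0 = Sat((~b | r)) = {1, 2, 3, 4, 5}, add states in Sat(r) with every successor in Z. Already a fixed point.
Sat(A[r U (~b | r)]) = {1, 2, 3, 4, 5}
E[r U A[r U (~b | r)]]: least fixpoint, start Z0 = Sat(A[r U (~b | r)]) = {1, 2, 3, 4, 5}, add states in Sat(r) with some successor in Z. Already a fixed point.
Sat(E[r U A[r U (~b | r)]]) = {1, 2, 3, 4, 5}
AF E[r U A[r U (~b | r)]]: least fixpoint, start Z0 = {1, 2, 3, 4, 5}, add states with every successor in Z. Z1 = {0, 1, 2, 3, 4, 5}; fixed.
Sat(AF E[r U A[r U (~b | r)]]) = {0, 1, 2, 3, 4, 5}

{0, 1, 2, 3, 4, 5}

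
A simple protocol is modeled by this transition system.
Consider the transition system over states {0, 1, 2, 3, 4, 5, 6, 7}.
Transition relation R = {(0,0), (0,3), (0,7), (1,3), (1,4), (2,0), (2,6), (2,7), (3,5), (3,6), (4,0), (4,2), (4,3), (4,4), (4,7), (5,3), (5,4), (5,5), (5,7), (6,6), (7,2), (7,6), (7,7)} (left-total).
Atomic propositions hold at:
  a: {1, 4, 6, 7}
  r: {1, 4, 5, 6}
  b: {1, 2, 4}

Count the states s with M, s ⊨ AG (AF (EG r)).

1

EG r: greatest fixpoint, start Z0 = {1, 4, 5, 6}, keep only states in Sat with some successor in Z. Already a fixed point.
Sat(EG r) = {1, 4, 5, 6}
AF (EG r): least fixpoint, start Z0 = {1, 4, 5, 6}, add states with every successor in Z. Z1 = {1, 3, 4, 5, 6}; fixed.
Sat(AF (EG r)) = {1, 3, 4, 5, 6}
AG (AF (EG r)): greatest fixpoint, start Z0 = {1, 3, 4, 5, 6}, keep only states in Sat with every successor in Z. Z1 = {1, 3, 6}; Z2 = {6}; fixed.
Sat(AG (AF (EG r))) = {6}
|Sat(AG (AF (EG r)))| = |{6}| = 1.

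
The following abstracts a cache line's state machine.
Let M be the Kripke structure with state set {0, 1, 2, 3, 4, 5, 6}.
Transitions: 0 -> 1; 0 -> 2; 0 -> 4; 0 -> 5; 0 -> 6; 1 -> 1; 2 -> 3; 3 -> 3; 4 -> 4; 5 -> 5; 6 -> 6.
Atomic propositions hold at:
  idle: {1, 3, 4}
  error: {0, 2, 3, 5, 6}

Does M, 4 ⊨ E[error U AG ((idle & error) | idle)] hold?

Sat(idle & error) = {3}
Sat((idle & error) | idle) = {1, 3, 4}
AG ((idle & error) | idle): greatest fixpoint, start Z0 = {1, 3, 4}, keep only states in Sat with every successor in Z. Already a fixed point.
Sat(AG ((idle & error) | idle)) = {1, 3, 4}
E[error U AG ((idle & error) | idle)]: least fixpoint, start Z0 = Sat(AG ((idle & error) | idle)) = {1, 3, 4}, add states in Sat(error) with some successor in Z. Z1 = {0, 1, 2, 3, 4}; fixed.
Sat(E[error U AG ((idle & error) | idle)]) = {0, 1, 2, 3, 4}
4 ∈ Sat(E[error U AG ((idle & error) | idle)]) = {0, 1, 2, 3, 4}, so the formula holds at 4.

Yes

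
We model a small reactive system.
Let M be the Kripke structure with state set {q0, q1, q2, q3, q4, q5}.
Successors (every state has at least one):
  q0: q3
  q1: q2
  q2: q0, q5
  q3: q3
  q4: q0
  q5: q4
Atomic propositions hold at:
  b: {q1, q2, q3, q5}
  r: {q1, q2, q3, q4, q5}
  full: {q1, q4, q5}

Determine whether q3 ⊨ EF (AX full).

No

Sat(AX full) = {s : every successor in {q1, q4, q5}} = {q5}
EF (AX full): least fixpoint, start Z0 = {q5}, add states with some successor in Z. Z1 = {q2, q5}; Z2 = {q1, q2, q5}; fixed.
Sat(EF (AX full)) = {q1, q2, q5}
q3 ∉ Sat(EF (AX full)) = {q1, q2, q5}, so the formula does not hold at q3.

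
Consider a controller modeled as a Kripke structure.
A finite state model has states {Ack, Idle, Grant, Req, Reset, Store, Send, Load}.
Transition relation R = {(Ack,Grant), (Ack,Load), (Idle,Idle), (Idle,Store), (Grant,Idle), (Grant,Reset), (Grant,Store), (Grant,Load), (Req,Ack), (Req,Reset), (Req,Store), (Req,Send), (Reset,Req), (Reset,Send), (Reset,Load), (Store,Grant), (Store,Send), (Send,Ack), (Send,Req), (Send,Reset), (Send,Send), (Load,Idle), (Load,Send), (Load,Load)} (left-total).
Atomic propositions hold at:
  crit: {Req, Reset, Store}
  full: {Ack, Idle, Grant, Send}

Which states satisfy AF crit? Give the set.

{Req, Reset, Store}

AF crit: least fixpoint, start Z0 = {Req, Reset, Store}, add states with every successor in Z. Already a fixed point.
Sat(AF crit) = {Req, Reset, Store}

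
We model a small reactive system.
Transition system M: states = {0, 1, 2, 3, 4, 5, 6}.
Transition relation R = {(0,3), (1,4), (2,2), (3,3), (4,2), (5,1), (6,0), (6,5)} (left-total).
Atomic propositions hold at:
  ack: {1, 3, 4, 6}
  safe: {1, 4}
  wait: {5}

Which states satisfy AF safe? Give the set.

AF safe: least fixpoint, start Z0 = {1, 4}, add states with every successor in Z. Z1 = {1, 4, 5}; fixed.
Sat(AF safe) = {1, 4, 5}

{1, 4, 5}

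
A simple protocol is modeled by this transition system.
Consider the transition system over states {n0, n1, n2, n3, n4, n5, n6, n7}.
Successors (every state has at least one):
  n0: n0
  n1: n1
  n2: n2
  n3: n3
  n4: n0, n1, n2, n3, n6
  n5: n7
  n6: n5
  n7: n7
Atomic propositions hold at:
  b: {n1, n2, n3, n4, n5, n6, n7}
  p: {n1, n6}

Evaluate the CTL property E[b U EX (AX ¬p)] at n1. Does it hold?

No

Sat(¬p) = {n0, n2, n3, n4, n5, n7}
Sat(AX ¬p) = {s : every successor in {n0, n2, n3, n4, n5, n7}} = {n0, n2, n3, n5, n6, n7}
Sat(EX (AX ¬p)) = {s : some successor in {n0, n2, n3, n5, n6, n7}} = {n0, n2, n3, n4, n5, n6, n7}
E[b U EX (AX ¬p)]: least fixpoint, start Z0 = Sat(EX (AX ¬p)) = {n0, n2, n3, n4, n5, n6, n7}, add states in Sat(b) with some successor in Z. Already a fixed point.
Sat(E[b U EX (AX ¬p)]) = {n0, n2, n3, n4, n5, n6, n7}
n1 ∉ Sat(E[b U EX (AX ¬p)]) = {n0, n2, n3, n4, n5, n6, n7}, so the formula does not hold at n1.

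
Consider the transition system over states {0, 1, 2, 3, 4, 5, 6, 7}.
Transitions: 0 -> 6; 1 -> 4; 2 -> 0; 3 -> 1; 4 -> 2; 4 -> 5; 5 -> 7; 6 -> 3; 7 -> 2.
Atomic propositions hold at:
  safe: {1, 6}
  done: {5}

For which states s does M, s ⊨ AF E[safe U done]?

E[safe U done]: least fixpoint, start Z0 = Sat(done) = {5}, add states in Sat(safe) with some successor in Z. Already a fixed point.
Sat(E[safe U done]) = {5}
AF E[safe U done]: least fixpoint, start Z0 = {5}, add states with every successor in Z. Already a fixed point.
Sat(AF E[safe U done]) = {5}

{5}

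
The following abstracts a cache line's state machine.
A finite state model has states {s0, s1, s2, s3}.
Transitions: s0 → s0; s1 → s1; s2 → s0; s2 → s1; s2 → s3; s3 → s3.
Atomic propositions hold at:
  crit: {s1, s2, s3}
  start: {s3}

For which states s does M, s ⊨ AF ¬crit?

Sat(¬crit) = {s0}
AF ¬crit: least fixpoint, start Z0 = {s0}, add states with every successor in Z. Already a fixed point.
Sat(AF ¬crit) = {s0}

{s0}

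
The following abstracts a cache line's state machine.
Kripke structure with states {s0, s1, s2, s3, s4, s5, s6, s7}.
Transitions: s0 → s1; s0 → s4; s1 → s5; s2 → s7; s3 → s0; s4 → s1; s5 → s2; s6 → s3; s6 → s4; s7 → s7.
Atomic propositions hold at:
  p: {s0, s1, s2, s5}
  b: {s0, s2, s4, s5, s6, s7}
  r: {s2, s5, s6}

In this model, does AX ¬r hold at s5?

Sat(¬r) = {s0, s1, s3, s4, s7}
Sat(AX ¬r) = {s : every successor in {s0, s1, s3, s4, s7}} = {s0, s2, s3, s4, s6, s7}
s5 ∉ Sat(AX ¬r) = {s0, s2, s3, s4, s6, s7}, so the formula does not hold at s5.

No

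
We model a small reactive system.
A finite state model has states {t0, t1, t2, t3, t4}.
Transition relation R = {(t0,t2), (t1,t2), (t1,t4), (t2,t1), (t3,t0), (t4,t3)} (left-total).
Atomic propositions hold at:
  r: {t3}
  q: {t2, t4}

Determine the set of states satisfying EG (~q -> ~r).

Sat(~q) = {t0, t1, t3}
Sat(~r) = {t0, t1, t2, t4}
Sat(~q -> ~r) = {t0, t1, t2, t4}
EG (~q -> ~r): greatest fixpoint, start Z0 = {t0, t1, t2, t4}, keep only states in Sat with some successor in Z. Z1 = {t0, t1, t2}; fixed.
Sat(EG (~q -> ~r)) = {t0, t1, t2}

{t0, t1, t2}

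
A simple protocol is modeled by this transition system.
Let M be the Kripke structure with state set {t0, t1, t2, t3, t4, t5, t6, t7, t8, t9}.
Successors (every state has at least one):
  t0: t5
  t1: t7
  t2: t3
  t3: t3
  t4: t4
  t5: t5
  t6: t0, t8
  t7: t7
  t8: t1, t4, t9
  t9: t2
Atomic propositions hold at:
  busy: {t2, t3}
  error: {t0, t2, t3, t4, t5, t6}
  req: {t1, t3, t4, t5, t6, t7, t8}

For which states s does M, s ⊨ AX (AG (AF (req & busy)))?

{t2, t3, t9}

Sat(req & busy) = {t3}
AF (req & busy): least fixpoint, start Z0 = {t3}, add states with every successor in Z. Z1 = {t2, t3}; Z2 = {t2, t3, t9}; fixed.
Sat(AF (req & busy)) = {t2, t3, t9}
AG (AF (req & busy)): greatest fixpoint, start Z0 = {t2, t3, t9}, keep only states in Sat with every successor in Z. Already a fixed point.
Sat(AG (AF (req & busy))) = {t2, t3, t9}
Sat(AX (AG (AF (req & busy)))) = {s : every successor in {t2, t3, t9}} = {t2, t3, t9}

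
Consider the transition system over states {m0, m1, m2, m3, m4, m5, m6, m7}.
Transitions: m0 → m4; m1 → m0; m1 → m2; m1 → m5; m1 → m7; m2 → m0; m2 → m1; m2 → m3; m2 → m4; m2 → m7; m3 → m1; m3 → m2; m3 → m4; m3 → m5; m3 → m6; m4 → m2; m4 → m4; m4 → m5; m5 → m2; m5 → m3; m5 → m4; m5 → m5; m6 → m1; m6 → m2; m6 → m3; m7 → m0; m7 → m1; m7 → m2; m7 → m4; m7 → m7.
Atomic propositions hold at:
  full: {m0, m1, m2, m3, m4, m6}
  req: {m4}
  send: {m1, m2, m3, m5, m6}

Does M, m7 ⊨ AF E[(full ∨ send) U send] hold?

Sat(full ∨ send) = {m0, m1, m2, m3, m4, m5, m6}
E[(full ∨ send) U send]: least fixpoint, start Z0 = Sat(send) = {m1, m2, m3, m5, m6}, add states in Sat(full ∨ send) with some successor in Z. Z1 = {m1, m2, m3, m4, m5, m6}; Z2 = {m0, m1, m2, m3, m4, m5, m6}; fixed.
Sat(E[(full ∨ send) U send]) = {m0, m1, m2, m3, m4, m5, m6}
AF E[(full ∨ send) U send]: least fixpoint, start Z0 = {m0, m1, m2, m3, m4, m5, m6}, add states with every successor in Z. Already a fixed point.
Sat(AF E[(full ∨ send) U send]) = {m0, m1, m2, m3, m4, m5, m6}
m7 ∉ Sat(AF E[(full ∨ send) U send]) = {m0, m1, m2, m3, m4, m5, m6}, so the formula does not hold at m7.

No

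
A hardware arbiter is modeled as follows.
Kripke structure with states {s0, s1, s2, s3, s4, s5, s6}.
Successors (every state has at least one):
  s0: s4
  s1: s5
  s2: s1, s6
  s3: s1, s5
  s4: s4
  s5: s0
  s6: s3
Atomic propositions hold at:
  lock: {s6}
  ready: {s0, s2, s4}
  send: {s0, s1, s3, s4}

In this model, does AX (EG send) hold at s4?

Yes

EG send: greatest fixpoint, start Z0 = {s0, s1, s3, s4}, keep only states in Sat with some successor in Z. Z1 = {s0, s3, s4}; Z2 = {s0, s4}; fixed.
Sat(EG send) = {s0, s4}
Sat(AX (EG send)) = {s : every successor in {s0, s4}} = {s0, s4, s5}
s4 ∈ Sat(AX (EG send)) = {s0, s4, s5}, so the formula holds at s4.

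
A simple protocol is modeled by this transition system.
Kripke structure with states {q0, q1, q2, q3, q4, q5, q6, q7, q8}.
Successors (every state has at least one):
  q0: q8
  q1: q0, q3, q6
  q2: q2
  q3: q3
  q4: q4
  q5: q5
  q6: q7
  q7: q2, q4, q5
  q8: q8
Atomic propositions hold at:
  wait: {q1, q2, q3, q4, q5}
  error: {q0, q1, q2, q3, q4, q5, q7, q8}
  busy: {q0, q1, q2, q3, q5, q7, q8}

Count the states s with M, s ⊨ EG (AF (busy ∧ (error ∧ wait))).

4

Sat(error ∧ wait) = {q1, q2, q3, q4, q5}
Sat(busy ∧ (error ∧ wait)) = {q1, q2, q3, q5}
AF (busy ∧ (error ∧ wait)): least fixpoint, start Z0 = {q1, q2, q3, q5}, add states with every successor in Z. Already a fixed point.
Sat(AF (busy ∧ (error ∧ wait))) = {q1, q2, q3, q5}
EG (AF (busy ∧ (error ∧ wait))): greatest fixpoint, start Z0 = {q1, q2, q3, q5}, keep only states in Sat with some successor in Z. Already a fixed point.
Sat(EG (AF (busy ∧ (error ∧ wait)))) = {q1, q2, q3, q5}
|Sat(EG (AF (busy ∧ (error ∧ wait))))| = |{q1, q2, q3, q5}| = 4.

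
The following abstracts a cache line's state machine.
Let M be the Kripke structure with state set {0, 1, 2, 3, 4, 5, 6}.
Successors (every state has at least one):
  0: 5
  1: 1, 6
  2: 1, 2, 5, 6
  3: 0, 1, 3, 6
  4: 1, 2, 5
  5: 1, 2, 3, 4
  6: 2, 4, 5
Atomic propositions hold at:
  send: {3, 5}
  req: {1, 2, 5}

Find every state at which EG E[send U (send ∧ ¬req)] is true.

{3, 5}

Sat(¬req) = {0, 3, 4, 6}
Sat(send ∧ ¬req) = {3}
E[send U (send ∧ ¬req)]: least fixpoint, start Z0 = Sat((send ∧ ¬req)) = {3}, add states in Sat(send) with some successor in Z. Z1 = {3, 5}; fixed.
Sat(E[send U (send ∧ ¬req)]) = {3, 5}
EG E[send U (send ∧ ¬req)]: greatest fixpoint, start Z0 = {3, 5}, keep only states in Sat with some successor in Z. Already a fixed point.
Sat(EG E[send U (send ∧ ¬req)]) = {3, 5}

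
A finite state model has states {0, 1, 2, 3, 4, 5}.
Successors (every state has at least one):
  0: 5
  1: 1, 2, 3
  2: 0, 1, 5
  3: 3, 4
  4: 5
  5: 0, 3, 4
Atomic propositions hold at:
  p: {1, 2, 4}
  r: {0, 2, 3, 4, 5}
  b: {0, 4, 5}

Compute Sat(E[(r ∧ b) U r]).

{0, 2, 3, 4, 5}

Sat(r ∧ b) = {0, 4, 5}
E[(r ∧ b) U r]: least fixpoint, start Z0 = Sat(r) = {0, 2, 3, 4, 5}, add states in Sat(r ∧ b) with some successor in Z. Already a fixed point.
Sat(E[(r ∧ b) U r]) = {0, 2, 3, 4, 5}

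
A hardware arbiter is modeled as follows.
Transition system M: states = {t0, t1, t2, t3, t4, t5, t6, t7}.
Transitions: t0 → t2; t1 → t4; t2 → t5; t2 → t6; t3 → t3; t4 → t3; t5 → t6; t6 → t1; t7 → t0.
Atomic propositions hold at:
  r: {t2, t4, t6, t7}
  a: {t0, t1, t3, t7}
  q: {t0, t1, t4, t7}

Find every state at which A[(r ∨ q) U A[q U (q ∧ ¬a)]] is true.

Sat(r ∨ q) = {t0, t1, t2, t4, t6, t7}
Sat(¬a) = {t2, t4, t5, t6}
Sat(q ∧ ¬a) = {t4}
A[q U (q ∧ ¬a)]: least fixpoint, start Z0 = Sat((q ∧ ¬a)) = {t4}, add states in Sat(q) with every successor in Z. Z1 = {t1, t4}; fixed.
Sat(A[q U (q ∧ ¬a)]) = {t1, t4}
A[(r ∨ q) U A[q U (q ∧ ¬a)]]: least fixpoint, start Z0 = Sat(A[q U (q ∧ ¬a)]) = {t1, t4}, add states in Sat(r ∨ q) with every successor in Z. Z1 = {t1, t4, t6}; fixed.
Sat(A[(r ∨ q) U A[q U (q ∧ ¬a)]]) = {t1, t4, t6}

{t1, t4, t6}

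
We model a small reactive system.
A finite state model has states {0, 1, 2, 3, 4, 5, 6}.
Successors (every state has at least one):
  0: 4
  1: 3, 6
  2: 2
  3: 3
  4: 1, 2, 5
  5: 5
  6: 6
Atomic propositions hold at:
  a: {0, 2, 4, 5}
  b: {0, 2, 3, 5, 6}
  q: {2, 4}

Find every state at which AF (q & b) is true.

Sat(q & b) = {2}
AF (q & b): least fixpoint, start Z0 = {2}, add states with every successor in Z. Already a fixed point.
Sat(AF (q & b)) = {2}

{2}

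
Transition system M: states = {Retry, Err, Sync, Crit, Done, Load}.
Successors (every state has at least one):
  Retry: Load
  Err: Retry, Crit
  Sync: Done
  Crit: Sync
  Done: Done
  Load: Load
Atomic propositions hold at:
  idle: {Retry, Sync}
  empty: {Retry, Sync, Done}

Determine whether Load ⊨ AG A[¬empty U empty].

No

Sat(¬empty) = {Err, Crit, Load}
A[¬empty U empty]: least fixpoint, start Z0 = Sat(empty) = {Retry, Sync, Done}, add states in Sat(¬empty) with every successor in Z. Z1 = {Retry, Sync, Crit, Done}; Z2 = {Retry, Err, Sync, Crit, Done}; fixed.
Sat(A[¬empty U empty]) = {Retry, Err, Sync, Crit, Done}
AG A[¬empty U empty]: greatest fixpoint, start Z0 = {Retry, Err, Sync, Crit, Done}, keep only states in Sat with every successor in Z. Z1 = {Err, Sync, Crit, Done}; Z2 = {Sync, Crit, Done}; fixed.
Sat(AG A[¬empty U empty]) = {Sync, Crit, Done}
Load ∉ Sat(AG A[¬empty U empty]) = {Sync, Crit, Done}, so the formula does not hold at Load.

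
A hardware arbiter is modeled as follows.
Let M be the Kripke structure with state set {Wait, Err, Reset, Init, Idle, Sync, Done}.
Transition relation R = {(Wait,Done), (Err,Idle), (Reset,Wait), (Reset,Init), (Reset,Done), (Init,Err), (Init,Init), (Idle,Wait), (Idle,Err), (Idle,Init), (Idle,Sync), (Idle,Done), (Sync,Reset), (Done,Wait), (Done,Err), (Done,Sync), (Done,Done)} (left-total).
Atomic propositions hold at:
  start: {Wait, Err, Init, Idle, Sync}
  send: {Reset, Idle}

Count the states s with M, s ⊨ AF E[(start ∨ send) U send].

Sat(start ∨ send) = {Wait, Err, Reset, Init, Idle, Sync}
E[(start ∨ send) U send]: least fixpoint, start Z0 = Sat(send) = {Reset, Idle}, add states in Sat(start ∨ send) with some successor in Z. Z1 = {Err, Reset, Idle, Sync}; Z2 = {Err, Reset, Init, Idle, Sync}; fixed.
Sat(E[(start ∨ send) U send]) = {Err, Reset, Init, Idle, Sync}
AF E[(start ∨ send) U send]: least fixpoint, start Z0 = {Err, Reset, Init, Idle, Sync}, add states with every successor in Z. Already a fixed point.
Sat(AF E[(start ∨ send) U send]) = {Err, Reset, Init, Idle, Sync}
|Sat(AF E[(start ∨ send) U send])| = |{Err, Reset, Init, Idle, Sync}| = 5.

5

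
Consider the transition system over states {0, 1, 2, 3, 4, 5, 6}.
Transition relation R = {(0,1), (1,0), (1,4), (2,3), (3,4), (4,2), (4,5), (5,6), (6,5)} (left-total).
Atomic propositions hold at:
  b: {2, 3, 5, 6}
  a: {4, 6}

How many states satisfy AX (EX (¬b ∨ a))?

3

Sat(¬b) = {0, 1, 4}
Sat(¬b ∨ a) = {0, 1, 4, 6}
Sat(EX (¬b ∨ a)) = {s : some successor in {0, 1, 4, 6}} = {0, 1, 3, 5}
Sat(AX (EX (¬b ∨ a))) = {s : every successor in {0, 1, 3, 5}} = {0, 2, 6}
|Sat(AX (EX (¬b ∨ a)))| = |{0, 2, 6}| = 3.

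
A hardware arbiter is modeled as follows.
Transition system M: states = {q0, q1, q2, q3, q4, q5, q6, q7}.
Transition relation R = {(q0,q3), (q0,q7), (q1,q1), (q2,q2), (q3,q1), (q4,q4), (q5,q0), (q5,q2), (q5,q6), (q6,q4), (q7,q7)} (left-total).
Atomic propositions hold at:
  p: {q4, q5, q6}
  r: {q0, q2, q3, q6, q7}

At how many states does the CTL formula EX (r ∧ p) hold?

Sat(r ∧ p) = {q6}
Sat(EX (r ∧ p)) = {s : some successor in {q6}} = {q5}
|Sat(EX (r ∧ p))| = |{q5}| = 1.

1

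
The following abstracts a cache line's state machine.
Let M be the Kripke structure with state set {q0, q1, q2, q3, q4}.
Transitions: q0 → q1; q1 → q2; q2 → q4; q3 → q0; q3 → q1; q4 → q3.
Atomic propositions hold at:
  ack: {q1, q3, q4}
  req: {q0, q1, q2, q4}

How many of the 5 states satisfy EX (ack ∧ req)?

3

Sat(ack ∧ req) = {q1, q4}
Sat(EX (ack ∧ req)) = {s : some successor in {q1, q4}} = {q0, q2, q3}
|Sat(EX (ack ∧ req))| = |{q0, q2, q3}| = 3.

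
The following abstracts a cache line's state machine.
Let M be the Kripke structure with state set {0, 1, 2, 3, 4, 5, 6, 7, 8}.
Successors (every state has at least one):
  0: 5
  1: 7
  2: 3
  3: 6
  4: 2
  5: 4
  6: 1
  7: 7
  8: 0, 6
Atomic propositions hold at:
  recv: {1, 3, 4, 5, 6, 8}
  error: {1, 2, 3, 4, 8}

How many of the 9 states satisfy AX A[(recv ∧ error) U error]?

4

Sat(recv ∧ error) = {1, 3, 4, 8}
A[(recv ∧ error) U error]: least fixpoint, start Z0 = Sat(error) = {1, 2, 3, 4, 8}, add states in Sat(recv ∧ error) with every successor in Z. Already a fixed point.
Sat(A[(recv ∧ error) U error]) = {1, 2, 3, 4, 8}
Sat(AX A[(recv ∧ error) U error]) = {s : every successor in {1, 2, 3, 4, 8}} = {2, 4, 5, 6}
|Sat(AX A[(recv ∧ error) U error])| = |{2, 4, 5, 6}| = 4.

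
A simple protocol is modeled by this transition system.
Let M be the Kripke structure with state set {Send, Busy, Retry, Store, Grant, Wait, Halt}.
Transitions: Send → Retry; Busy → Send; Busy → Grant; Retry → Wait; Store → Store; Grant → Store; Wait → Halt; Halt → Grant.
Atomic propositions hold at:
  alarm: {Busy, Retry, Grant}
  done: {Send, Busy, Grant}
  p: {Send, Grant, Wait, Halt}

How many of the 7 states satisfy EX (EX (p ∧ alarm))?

1

Sat(p ∧ alarm) = {Grant}
Sat(EX (p ∧ alarm)) = {s : some successor in {Grant}} = {Busy, Halt}
Sat(EX (EX (p ∧ alarm))) = {s : some successor in {Busy, Halt}} = {Wait}
|Sat(EX (EX (p ∧ alarm)))| = |{Wait}| = 1.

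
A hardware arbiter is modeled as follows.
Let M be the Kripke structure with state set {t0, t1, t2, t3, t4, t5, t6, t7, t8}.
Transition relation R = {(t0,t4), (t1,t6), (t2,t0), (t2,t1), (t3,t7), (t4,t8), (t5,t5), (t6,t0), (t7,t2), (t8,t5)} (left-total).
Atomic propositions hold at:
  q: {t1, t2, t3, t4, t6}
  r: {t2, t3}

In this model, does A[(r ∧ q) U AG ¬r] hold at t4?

Sat(r ∧ q) = {t2, t3}
Sat(¬r) = {t0, t1, t4, t5, t6, t7, t8}
AG ¬r: greatest fixpoint, start Z0 = {t0, t1, t4, t5, t6, t7, t8}, keep only states in Sat with every successor in Z. Z1 = {t0, t1, t4, t5, t6, t8}; fixed.
Sat(AG ¬r) = {t0, t1, t4, t5, t6, t8}
A[(r ∧ q) U AG ¬r]: least fixpoint, start Z0 = Sat(AG ¬r) = {t0, t1, t4, t5, t6, t8}, add states in Sat(r ∧ q) with every successor in Z. Z1 = {t0, t1, t2, t4, t5, t6, t8}; fixed.
Sat(A[(r ∧ q) U AG ¬r]) = {t0, t1, t2, t4, t5, t6, t8}
t4 ∈ Sat(A[(r ∧ q) U AG ¬r]) = {t0, t1, t2, t4, t5, t6, t8}, so the formula holds at t4.

Yes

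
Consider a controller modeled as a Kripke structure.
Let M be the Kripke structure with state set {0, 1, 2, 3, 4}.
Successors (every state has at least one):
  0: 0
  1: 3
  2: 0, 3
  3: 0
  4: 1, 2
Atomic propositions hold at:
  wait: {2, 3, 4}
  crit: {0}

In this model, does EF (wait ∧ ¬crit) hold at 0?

No

Sat(¬crit) = {1, 2, 3, 4}
Sat(wait ∧ ¬crit) = {2, 3, 4}
EF (wait ∧ ¬crit): least fixpoint, start Z0 = {2, 3, 4}, add states with some successor in Z. Z1 = {1, 2, 3, 4}; fixed.
Sat(EF (wait ∧ ¬crit)) = {1, 2, 3, 4}
0 ∉ Sat(EF (wait ∧ ¬crit)) = {1, 2, 3, 4}, so the formula does not hold at 0.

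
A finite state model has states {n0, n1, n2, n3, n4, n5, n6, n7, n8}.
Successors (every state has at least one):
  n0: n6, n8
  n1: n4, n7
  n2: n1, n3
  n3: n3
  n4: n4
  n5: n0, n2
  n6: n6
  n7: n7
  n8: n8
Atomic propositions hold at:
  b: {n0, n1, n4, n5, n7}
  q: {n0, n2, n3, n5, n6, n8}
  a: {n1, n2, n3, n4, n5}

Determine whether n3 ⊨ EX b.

Sat(EX b) = {s : some successor in {n0, n1, n4, n5, n7}} = {n1, n2, n4, n5, n7}
n3 ∉ Sat(EX b) = {n1, n2, n4, n5, n7}, so the formula does not hold at n3.

No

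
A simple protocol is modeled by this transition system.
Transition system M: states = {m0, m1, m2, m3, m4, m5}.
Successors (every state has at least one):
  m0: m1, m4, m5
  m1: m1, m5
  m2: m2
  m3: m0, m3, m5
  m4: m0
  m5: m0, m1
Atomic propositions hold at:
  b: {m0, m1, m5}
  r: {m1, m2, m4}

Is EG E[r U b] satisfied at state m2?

E[r U b]: least fixpoint, start Z0 = Sat(b) = {m0, m1, m5}, add states in Sat(r) with some successor in Z. Z1 = {m0, m1, m4, m5}; fixed.
Sat(E[r U b]) = {m0, m1, m4, m5}
EG E[r U b]: greatest fixpoint, start Z0 = {m0, m1, m4, m5}, keep only states in Sat with some successor in Z. Already a fixed point.
Sat(EG E[r U b]) = {m0, m1, m4, m5}
m2 ∉ Sat(EG E[r U b]) = {m0, m1, m4, m5}, so the formula does not hold at m2.

No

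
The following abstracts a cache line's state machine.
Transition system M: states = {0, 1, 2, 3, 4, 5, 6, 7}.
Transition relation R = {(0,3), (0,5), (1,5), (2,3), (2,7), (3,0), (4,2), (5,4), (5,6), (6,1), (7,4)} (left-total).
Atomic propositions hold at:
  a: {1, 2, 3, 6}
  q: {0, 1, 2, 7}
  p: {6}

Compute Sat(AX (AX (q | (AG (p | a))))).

{5, 7}

Sat(p | a) = {1, 2, 3, 6}
AG (p | a): greatest fixpoint, start Z0 = {1, 2, 3, 6}, keep only states in Sat with every successor in Z. Z1 = {6}; Z2 = ∅; fixed.
Sat(AG (p | a)) = ∅
Sat(q | (AG (p | a))) = {0, 1, 2, 7}
Sat(AX (q | (AG (p | a)))) = {s : every successor in {0, 1, 2, 7}} = {3, 4, 6}
Sat(AX (AX (q | (AG (p | a))))) = {s : every successor in {3, 4, 6}} = {5, 7}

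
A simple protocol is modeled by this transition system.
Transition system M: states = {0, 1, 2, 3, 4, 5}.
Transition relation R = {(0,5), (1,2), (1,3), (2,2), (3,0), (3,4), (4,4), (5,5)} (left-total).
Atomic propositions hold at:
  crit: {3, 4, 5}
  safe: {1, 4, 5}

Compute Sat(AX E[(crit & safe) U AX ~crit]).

{2}

Sat(crit & safe) = {4, 5}
Sat(~crit) = {0, 1, 2}
Sat(AX ~crit) = {s : every successor in {0, 1, 2}} = {2}
E[(crit & safe) U AX ~crit]: least fixpoint, start Z0 = Sat(AX ~crit) = {2}, add states in Sat(crit & safe) with some successor in Z. Already a fixed point.
Sat(E[(crit & safe) U AX ~crit]) = {2}
Sat(AX E[(crit & safe) U AX ~crit]) = {s : every successor in {2}} = {2}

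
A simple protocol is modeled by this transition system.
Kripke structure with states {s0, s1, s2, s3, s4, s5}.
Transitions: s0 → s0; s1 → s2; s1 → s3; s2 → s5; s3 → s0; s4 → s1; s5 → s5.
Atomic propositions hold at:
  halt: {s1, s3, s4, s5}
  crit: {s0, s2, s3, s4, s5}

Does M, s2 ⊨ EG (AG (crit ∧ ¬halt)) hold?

No

Sat(¬halt) = {s0, s2}
Sat(crit ∧ ¬halt) = {s0, s2}
AG (crit ∧ ¬halt): greatest fixpoint, start Z0 = {s0, s2}, keep only states in Sat with every successor in Z. Z1 = {s0}; fixed.
Sat(AG (crit ∧ ¬halt)) = {s0}
EG (AG (crit ∧ ¬halt)): greatest fixpoint, start Z0 = {s0}, keep only states in Sat with some successor in Z. Already a fixed point.
Sat(EG (AG (crit ∧ ¬halt))) = {s0}
s2 ∉ Sat(EG (AG (crit ∧ ¬halt))) = {s0}, so the formula does not hold at s2.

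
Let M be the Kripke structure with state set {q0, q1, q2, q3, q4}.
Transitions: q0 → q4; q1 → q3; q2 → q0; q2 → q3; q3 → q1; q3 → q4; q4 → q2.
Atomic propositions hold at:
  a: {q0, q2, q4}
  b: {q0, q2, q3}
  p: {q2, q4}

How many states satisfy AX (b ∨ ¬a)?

3

Sat(¬a) = {q1, q3}
Sat(b ∨ ¬a) = {q0, q1, q2, q3}
Sat(AX (b ∨ ¬a)) = {s : every successor in {q0, q1, q2, q3}} = {q1, q2, q4}
|Sat(AX (b ∨ ¬a))| = |{q1, q2, q4}| = 3.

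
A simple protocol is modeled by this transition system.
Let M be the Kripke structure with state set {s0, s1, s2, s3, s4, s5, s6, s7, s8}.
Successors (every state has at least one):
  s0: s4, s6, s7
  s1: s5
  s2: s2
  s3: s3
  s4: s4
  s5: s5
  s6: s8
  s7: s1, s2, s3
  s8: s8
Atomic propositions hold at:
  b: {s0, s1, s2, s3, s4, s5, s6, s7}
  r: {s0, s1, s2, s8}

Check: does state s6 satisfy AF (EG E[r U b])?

E[r U b]: least fixpoint, start Z0 = Sat(b) = {s0, s1, s2, s3, s4, s5, s6, s7}, add states in Sat(r) with some successor in Z. Already a fixed point.
Sat(E[r U b]) = {s0, s1, s2, s3, s4, s5, s6, s7}
EG E[r U b]: greatest fixpoint, start Z0 = {s0, s1, s2, s3, s4, s5, s6, s7}, keep only states in Sat with some successor in Z. Z1 = {s0, s1, s2, s3, s4, s5, s7}; fixed.
Sat(EG E[r U b]) = {s0, s1, s2, s3, s4, s5, s7}
AF (EG E[r U b]): least fixpoint, start Z0 = {s0, s1, s2, s3, s4, s5, s7}, add states with every successor in Z. Already a fixed point.
Sat(AF (EG E[r U b])) = {s0, s1, s2, s3, s4, s5, s7}
s6 ∉ Sat(AF (EG E[r U b])) = {s0, s1, s2, s3, s4, s5, s7}, so the formula does not hold at s6.

No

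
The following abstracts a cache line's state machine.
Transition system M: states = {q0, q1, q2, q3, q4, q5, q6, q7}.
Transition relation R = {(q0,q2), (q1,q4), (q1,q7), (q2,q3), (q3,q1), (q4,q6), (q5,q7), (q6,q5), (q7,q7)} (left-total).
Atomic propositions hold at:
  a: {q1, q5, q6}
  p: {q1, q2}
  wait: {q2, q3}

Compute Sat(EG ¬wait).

{q1, q4, q5, q6, q7}

Sat(¬wait) = {q0, q1, q4, q5, q6, q7}
EG ¬wait: greatest fixpoint, start Z0 = {q0, q1, q4, q5, q6, q7}, keep only states in Sat with some successor in Z. Z1 = {q1, q4, q5, q6, q7}; fixed.
Sat(EG ¬wait) = {q1, q4, q5, q6, q7}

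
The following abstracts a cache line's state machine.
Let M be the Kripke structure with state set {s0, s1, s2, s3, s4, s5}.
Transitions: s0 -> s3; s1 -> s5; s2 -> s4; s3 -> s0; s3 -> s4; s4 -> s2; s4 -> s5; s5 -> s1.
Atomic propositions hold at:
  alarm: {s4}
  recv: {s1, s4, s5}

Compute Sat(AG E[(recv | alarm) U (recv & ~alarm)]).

Sat(recv | alarm) = {s1, s4, s5}
Sat(~alarm) = {s0, s1, s2, s3, s5}
Sat(recv & ~alarm) = {s1, s5}
E[(recv | alarm) U (recv & ~alarm)]: least fixpoint, start Z0 = Sat((recv & ~alarm)) = {s1, s5}, add states in Sat(recv | alarm) with some successor in Z. Z1 = {s1, s4, s5}; fixed.
Sat(E[(recv | alarm) U (recv & ~alarm)]) = {s1, s4, s5}
AG E[(recv | alarm) U (recv & ~alarm)]: greatest fixpoint, start Z0 = {s1, s4, s5}, keep only states in Sat with every successor in Z. Z1 = {s1, s5}; fixed.
Sat(AG E[(recv | alarm) U (recv & ~alarm)]) = {s1, s5}

{s1, s5}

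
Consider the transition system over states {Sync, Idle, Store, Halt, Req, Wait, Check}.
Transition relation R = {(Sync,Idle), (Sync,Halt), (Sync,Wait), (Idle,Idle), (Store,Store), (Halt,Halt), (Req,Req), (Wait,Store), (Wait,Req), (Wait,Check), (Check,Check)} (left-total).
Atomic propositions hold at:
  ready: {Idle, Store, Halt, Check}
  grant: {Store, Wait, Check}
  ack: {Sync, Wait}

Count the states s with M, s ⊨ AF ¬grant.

Sat(¬grant) = {Sync, Idle, Halt, Req}
AF ¬grant: least fixpoint, start Z0 = {Sync, Idle, Halt, Req}, add states with every successor in Z. Already a fixed point.
Sat(AF ¬grant) = {Sync, Idle, Halt, Req}
|Sat(AF ¬grant)| = |{Sync, Idle, Halt, Req}| = 4.

4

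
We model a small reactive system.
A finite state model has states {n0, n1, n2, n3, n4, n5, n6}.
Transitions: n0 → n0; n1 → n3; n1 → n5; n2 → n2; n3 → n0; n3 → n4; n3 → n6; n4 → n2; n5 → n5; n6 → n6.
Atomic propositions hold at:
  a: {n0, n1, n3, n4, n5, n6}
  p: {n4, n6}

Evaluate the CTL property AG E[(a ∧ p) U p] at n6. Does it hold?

Yes

Sat(a ∧ p) = {n4, n6}
E[(a ∧ p) U p]: least fixpoint, start Z0 = Sat(p) = {n4, n6}, add states in Sat(a ∧ p) with some successor in Z. Already a fixed point.
Sat(E[(a ∧ p) U p]) = {n4, n6}
AG E[(a ∧ p) U p]: greatest fixpoint, start Z0 = {n4, n6}, keep only states in Sat with every successor in Z. Z1 = {n6}; fixed.
Sat(AG E[(a ∧ p) U p]) = {n6}
n6 ∈ Sat(AG E[(a ∧ p) U p]) = {n6}, so the formula holds at n6.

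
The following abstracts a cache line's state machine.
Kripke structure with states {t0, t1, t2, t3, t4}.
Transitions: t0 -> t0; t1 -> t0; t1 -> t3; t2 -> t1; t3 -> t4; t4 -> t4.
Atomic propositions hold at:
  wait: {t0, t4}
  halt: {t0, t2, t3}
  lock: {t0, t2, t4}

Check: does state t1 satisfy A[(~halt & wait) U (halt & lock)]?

No

Sat(~halt) = {t1, t4}
Sat(~halt & wait) = {t4}
Sat(halt & lock) = {t0, t2}
A[(~halt & wait) U (halt & lock)]: least fixpoint, start Z0 = Sat((halt & lock)) = {t0, t2}, add states in Sat(~halt & wait) with every successor in Z. Already a fixed point.
Sat(A[(~halt & wait) U (halt & lock)]) = {t0, t2}
t1 ∉ Sat(A[(~halt & wait) U (halt & lock)]) = {t0, t2}, so the formula does not hold at t1.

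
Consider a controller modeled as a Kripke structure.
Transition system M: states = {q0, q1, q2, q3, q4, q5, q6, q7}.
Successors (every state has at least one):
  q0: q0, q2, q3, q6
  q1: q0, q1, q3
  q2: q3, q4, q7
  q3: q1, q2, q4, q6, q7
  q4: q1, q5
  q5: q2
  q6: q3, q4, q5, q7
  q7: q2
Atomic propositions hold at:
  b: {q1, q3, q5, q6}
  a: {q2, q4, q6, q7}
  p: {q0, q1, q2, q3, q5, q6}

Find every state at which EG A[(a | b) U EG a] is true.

{q2, q5, q6, q7}

Sat(a | b) = {q1, q2, q3, q4, q5, q6, q7}
EG a: greatest fixpoint, start Z0 = {q2, q4, q6, q7}, keep only states in Sat with some successor in Z. Z1 = {q2, q6, q7}; fixed.
Sat(EG a) = {q2, q6, q7}
A[(a | b) U EG a]: least fixpoint, start Z0 = Sat(EG a) = {q2, q6, q7}, add states in Sat(a | b) with every successor in Z. Z1 = {q2, q5, q6, q7}; fixed.
Sat(A[(a | b) U EG a]) = {q2, q5, q6, q7}
EG A[(a | b) U EG a]: greatest fixpoint, start Z0 = {q2, q5, q6, q7}, keep only states in Sat with some successor in Z. Already a fixed point.
Sat(EG A[(a | b) U EG a]) = {q2, q5, q6, q7}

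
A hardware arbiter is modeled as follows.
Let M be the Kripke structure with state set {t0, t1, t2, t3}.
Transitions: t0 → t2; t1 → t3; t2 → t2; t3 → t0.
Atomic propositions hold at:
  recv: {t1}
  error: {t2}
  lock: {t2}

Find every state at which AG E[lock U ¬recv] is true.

{t0, t2, t3}

Sat(¬recv) = {t0, t2, t3}
E[lock U ¬recv]: least fixpoint, start Z0 = Sat(¬recv) = {t0, t2, t3}, add states in Sat(lock) with some successor in Z. Already a fixed point.
Sat(E[lock U ¬recv]) = {t0, t2, t3}
AG E[lock U ¬recv]: greatest fixpoint, start Z0 = {t0, t2, t3}, keep only states in Sat with every successor in Z. Already a fixed point.
Sat(AG E[lock U ¬recv]) = {t0, t2, t3}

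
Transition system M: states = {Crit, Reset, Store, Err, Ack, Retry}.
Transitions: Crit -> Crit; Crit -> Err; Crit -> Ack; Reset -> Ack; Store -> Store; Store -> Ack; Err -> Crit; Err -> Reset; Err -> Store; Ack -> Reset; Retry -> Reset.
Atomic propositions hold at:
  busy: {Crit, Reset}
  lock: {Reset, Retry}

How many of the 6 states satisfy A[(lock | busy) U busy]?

Sat(lock | busy) = {Crit, Reset, Retry}
A[(lock | busy) U busy]: least fixpoint, start Z0 = Sat(busy) = {Crit, Reset}, add states in Sat(lock | busy) with every successor in Z. Z1 = {Crit, Reset, Retry}; fixed.
Sat(A[(lock | busy) U busy]) = {Crit, Reset, Retry}
|Sat(A[(lock | busy) U busy])| = |{Crit, Reset, Retry}| = 3.

3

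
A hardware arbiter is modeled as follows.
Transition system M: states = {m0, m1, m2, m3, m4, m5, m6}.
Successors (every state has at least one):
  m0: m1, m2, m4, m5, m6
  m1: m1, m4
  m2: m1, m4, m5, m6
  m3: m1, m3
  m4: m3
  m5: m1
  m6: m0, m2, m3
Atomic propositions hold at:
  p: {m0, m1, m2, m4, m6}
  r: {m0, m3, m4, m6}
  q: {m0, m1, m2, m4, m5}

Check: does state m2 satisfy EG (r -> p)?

Yes

Sat(r -> p) = {m0, m1, m2, m4, m5, m6}
EG (r -> p): greatest fixpoint, start Z0 = {m0, m1, m2, m4, m5, m6}, keep only states in Sat with some successor in Z. Z1 = {m0, m1, m2, m5, m6}; fixed.
Sat(EG (r -> p)) = {m0, m1, m2, m5, m6}
m2 ∈ Sat(EG (r -> p)) = {m0, m1, m2, m5, m6}, so the formula holds at m2.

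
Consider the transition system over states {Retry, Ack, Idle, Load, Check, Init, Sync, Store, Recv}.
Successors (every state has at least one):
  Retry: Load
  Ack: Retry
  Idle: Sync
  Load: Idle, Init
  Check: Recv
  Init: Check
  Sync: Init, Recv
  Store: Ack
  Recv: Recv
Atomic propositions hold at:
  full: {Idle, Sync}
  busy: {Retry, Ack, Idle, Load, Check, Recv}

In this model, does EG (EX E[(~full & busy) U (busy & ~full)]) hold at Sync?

Yes

Sat(~full) = {Retry, Ack, Load, Check, Init, Store, Recv}
Sat(~full & busy) = {Retry, Ack, Load, Check, Recv}
Sat(busy & ~full) = {Retry, Ack, Load, Check, Recv}
E[(~full & busy) U (busy & ~full)]: least fixpoint, start Z0 = Sat((busy & ~full)) = {Retry, Ack, Load, Check, Recv}, add states in Sat(~full & busy) with some successor in Z. Already a fixed point.
Sat(E[(~full & busy) U (busy & ~full)]) = {Retry, Ack, Load, Check, Recv}
Sat(EX E[(~full & busy) U (busy & ~full)]) = {s : some successor in {Retry, Ack, Load, Check, Recv}} = {Retry, Ack, Check, Init, Sync, Store, Recv}
EG (EX E[(~full & busy) U (busy & ~full)]): greatest fixpoint, start Z0 = {Retry, Ack, Check, Init, Sync, Store, Recv}, keep only states in Sat with some successor in Z. Z1 = {Ack, Check, Init, Sync, Store, Recv}; Z2 = {Check, Init, Sync, Store, Recv}; Z3 = {Check, Init, Sync, Recv}; fixed.
Sat(EG (EX E[(~full & busy) U (busy & ~full)])) = {Check, Init, Sync, Recv}
Sync ∈ Sat(EG (EX E[(~full & busy) U (busy & ~full)])) = {Check, Init, Sync, Recv}, so the formula holds at Sync.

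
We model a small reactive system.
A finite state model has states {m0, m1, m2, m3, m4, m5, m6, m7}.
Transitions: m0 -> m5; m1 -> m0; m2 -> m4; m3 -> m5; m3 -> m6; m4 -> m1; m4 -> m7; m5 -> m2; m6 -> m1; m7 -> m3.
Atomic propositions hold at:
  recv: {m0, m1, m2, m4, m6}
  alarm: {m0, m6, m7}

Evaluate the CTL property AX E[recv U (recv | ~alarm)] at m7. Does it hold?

Sat(~alarm) = {m1, m2, m3, m4, m5}
Sat(recv | ~alarm) = {m0, m1, m2, m3, m4, m5, m6}
E[recv U (recv | ~alarm)]: least fixpoint, start Z0 = Sat((recv | ~alarm)) = {m0, m1, m2, m3, m4, m5, m6}, add states in Sat(recv) with some successor in Z. Already a fixed point.
Sat(E[recv U (recv | ~alarm)]) = {m0, m1, m2, m3, m4, m5, m6}
Sat(AX E[recv U (recv | ~alarm)]) = {s : every successor in {m0, m1, m2, m3, m4, m5, m6}} = {m0, m1, m2, m3, m5, m6, m7}
m7 ∈ Sat(AX E[recv U (recv | ~alarm)]) = {m0, m1, m2, m3, m5, m6, m7}, so the formula holds at m7.

Yes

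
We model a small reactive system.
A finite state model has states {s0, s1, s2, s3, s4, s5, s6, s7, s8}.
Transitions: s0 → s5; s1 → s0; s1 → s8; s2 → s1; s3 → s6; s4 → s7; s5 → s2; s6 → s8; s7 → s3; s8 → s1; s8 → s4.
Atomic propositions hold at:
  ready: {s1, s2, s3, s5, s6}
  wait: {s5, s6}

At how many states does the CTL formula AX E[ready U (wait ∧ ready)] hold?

3

Sat(wait ∧ ready) = {s5, s6}
E[ready U (wait ∧ ready)]: least fixpoint, start Z0 = Sat((wait ∧ ready)) = {s5, s6}, add states in Sat(ready) with some successor in Z. Z1 = {s3, s5, s6}; fixed.
Sat(E[ready U (wait ∧ ready)]) = {s3, s5, s6}
Sat(AX E[ready U (wait ∧ ready)]) = {s : every successor in {s3, s5, s6}} = {s0, s3, s7}
|Sat(AX E[ready U (wait ∧ ready)])| = |{s0, s3, s7}| = 3.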